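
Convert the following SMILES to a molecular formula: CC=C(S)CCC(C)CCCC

Heavy atoms from the SMILES: 11 C, 1 S.
Implicit hydrogens by atom environment:
  5 × C: 2 H each → 10
  3 × C: 3 H each → 9
  2 × C: 1 H each → 2
  1 × C: no H
  1 × S: 1 H
  Total hydrogens = 22.
Molecular formula: C11H22S

C11H22S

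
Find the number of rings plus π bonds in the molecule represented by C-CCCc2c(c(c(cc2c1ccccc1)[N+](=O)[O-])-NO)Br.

Molecular formula from the SMILES: C16H17BrN2O3.
DoU = (2C + 2 + N − H − X)/2 = (2·16 + 2 + 2 − 17 − 1)/2 = 18/2 = 9.
(Structurally: 2 ring(s) + 7 π bond(s) = 9.)

9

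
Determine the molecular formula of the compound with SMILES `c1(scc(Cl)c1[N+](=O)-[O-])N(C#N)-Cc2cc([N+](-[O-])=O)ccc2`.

C12H7ClN4O4S

Heavy atoms from the SMILES: 12 C, 1 Cl, 4 N, 4 O, 1 S.
Implicit hydrogens by atom environment:
  5 × C (aromatic): 1 H each → 5
  5 × C (aromatic): no H
  2 × N: no H
  2 × N (charge +1): no H
  2 × O: no H
  2 × O (charge -1): no H
  1 × C: 2 H
  1 × C: no H
  1 × Cl: no H
  1 × S (aromatic): no H
  Total hydrogens = 7.
Molecular formula: C12H7ClN4O4S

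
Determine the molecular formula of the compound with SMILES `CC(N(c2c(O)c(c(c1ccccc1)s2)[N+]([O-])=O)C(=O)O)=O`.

C13H10N2O6S

Heavy atoms from the SMILES: 13 C, 2 N, 6 O, 1 S.
Implicit hydrogens by atom environment:
  5 × C (aromatic): 1 H each → 5
  5 × C (aromatic): no H
  3 × O: no H
  2 × C: no H
  2 × O: 1 H each → 2
  1 × C: 3 H
  1 × N (charge +1): no H
  1 × N: no H
  1 × O (charge -1): no H
  1 × S (aromatic): no H
  Total hydrogens = 10.
Molecular formula: C13H10N2O6S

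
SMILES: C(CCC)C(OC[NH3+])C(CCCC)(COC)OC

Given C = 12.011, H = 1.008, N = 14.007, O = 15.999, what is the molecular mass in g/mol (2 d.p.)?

Molecular formula: C14H32NO3+.
M = 14×12.011 + 32×1.008 + 1×14.007 + 3×15.999 = 262.41 g/mol.

262.41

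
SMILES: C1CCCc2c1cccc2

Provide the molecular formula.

Heavy atoms from the SMILES: 10 C.
Implicit hydrogens by atom environment:
  4 × C: 2 H each → 8
  4 × C (aromatic): 1 H each → 4
  2 × C (aromatic): no H
  Total hydrogens = 12.
Molecular formula: C10H12

C10H12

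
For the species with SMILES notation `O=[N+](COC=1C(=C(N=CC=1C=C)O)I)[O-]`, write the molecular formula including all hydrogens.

C8H7IN2O4

Heavy atoms from the SMILES: 8 C, 1 I, 2 N, 4 O.
Implicit hydrogens by atom environment:
  4 × C (aromatic): no H
  2 × C: 2 H each → 4
  2 × O: no H
  1 × C (aromatic): 1 H
  1 × C: 1 H
  1 × I: no H
  1 × N (aromatic): no H
  1 × N (charge +1): no H
  1 × O: 1 H
  1 × O (charge -1): no H
  Total hydrogens = 7.
Molecular formula: C8H7IN2O4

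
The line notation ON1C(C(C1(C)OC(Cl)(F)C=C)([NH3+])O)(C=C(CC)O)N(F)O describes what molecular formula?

Heavy atoms from the SMILES: 11 C, 1 Cl, 2 F, 3 N, 5 O.
Implicit hydrogens by atom environment:
  5 × C: no H
  4 × O: 1 H each → 4
  2 × C: 3 H each → 6
  2 × C: 2 H each → 4
  2 × C: 1 H each → 2
  2 × F: no H
  2 × N: no H
  1 × Cl: no H
  1 × N (charge +1): 3 H
  1 × O: no H
  Total hydrogens = 19.
Net charge +1.
Molecular formula: C11H19ClF2N3O5+

C11H19ClF2N3O5+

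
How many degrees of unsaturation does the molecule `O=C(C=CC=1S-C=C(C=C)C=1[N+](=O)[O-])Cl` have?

7

Molecular formula from the SMILES: C9H6ClNO3S.
DoU = (2C + 2 + N − H − X)/2 = (2·9 + 2 + 1 − 6 − 1)/2 = 14/2 = 7.
(Structurally: 1 ring(s) + 6 π bond(s) = 7.)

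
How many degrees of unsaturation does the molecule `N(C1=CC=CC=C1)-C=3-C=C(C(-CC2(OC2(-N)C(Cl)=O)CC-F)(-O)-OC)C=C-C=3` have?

Molecular formula from the SMILES: C20H22ClFN2O4.
DoU = (2C + 2 + N − H − X)/2 = (2·20 + 2 + 2 − 22 − 2)/2 = 20/2 = 10.
(Structurally: 3 ring(s) + 7 π bond(s) = 10.)

10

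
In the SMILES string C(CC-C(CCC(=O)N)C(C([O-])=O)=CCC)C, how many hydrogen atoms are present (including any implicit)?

Hydrogens are implicit in SMILES; fill each atom to its normal valence:
  6 × C: 2 H each → 12
  3 × C: no H
  2 × C: 3 H each → 6
  2 × C: 1 H each → 2
  2 × O: no H
  1 × N: 2 H
  1 × O (charge -1): no H
  Total hydrogens = 22.

22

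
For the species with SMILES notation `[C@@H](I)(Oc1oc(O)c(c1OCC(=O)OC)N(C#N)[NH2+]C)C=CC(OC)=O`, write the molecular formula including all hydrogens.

Heavy atoms from the SMILES: 14 C, 1 I, 3 N, 8 O.
Implicit hydrogens by atom environment:
  6 × O: no H
  4 × C (aromatic): no H
  3 × C: 3 H each → 9
  3 × C: 1 H each → 3
  3 × C: no H
  2 × N: no H
  1 × C: 2 H
  1 × I: no H
  1 × N (charge +1): 2 H
  1 × O: 1 H
  1 × O (aromatic): no H
  Total hydrogens = 17.
Net charge +1.
Molecular formula: C14H17IN3O8+

C14H17IN3O8+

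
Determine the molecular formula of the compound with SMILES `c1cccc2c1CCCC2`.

Heavy atoms from the SMILES: 10 C.
Implicit hydrogens by atom environment:
  4 × C: 2 H each → 8
  4 × C (aromatic): 1 H each → 4
  2 × C (aromatic): no H
  Total hydrogens = 12.
Molecular formula: C10H12

C10H12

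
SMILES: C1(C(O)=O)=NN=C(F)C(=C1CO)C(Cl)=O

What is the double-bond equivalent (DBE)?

6

Molecular formula from the SMILES: C7H4ClFN2O4.
DoU = (2C + 2 + N − H − X)/2 = (2·7 + 2 + 2 − 4 − 2)/2 = 12/2 = 6.
(Structurally: 1 ring(s) + 5 π bond(s) = 6.)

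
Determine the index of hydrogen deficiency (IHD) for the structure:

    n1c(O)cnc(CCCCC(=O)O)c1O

5

Molecular formula from the SMILES: C9H12N2O4.
DoU = (2C + 2 + N − H − X)/2 = (2·9 + 2 + 2 − 12 − 0)/2 = 10/2 = 5.
(Structurally: 1 ring(s) + 4 π bond(s) = 5.)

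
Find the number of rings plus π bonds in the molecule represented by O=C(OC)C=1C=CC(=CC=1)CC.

5

Molecular formula from the SMILES: C10H12O2.
DoU = (2C + 2 + N − H − X)/2 = (2·10 + 2 + 0 − 12 − 0)/2 = 10/2 = 5.
(Structurally: 1 ring(s) + 4 π bond(s) = 5.)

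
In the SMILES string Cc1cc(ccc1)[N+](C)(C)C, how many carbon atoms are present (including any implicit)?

10

The symbol for carbon appears 10 times in the SMILES. Lowercase c denotes aromatic carbon and counts toward C.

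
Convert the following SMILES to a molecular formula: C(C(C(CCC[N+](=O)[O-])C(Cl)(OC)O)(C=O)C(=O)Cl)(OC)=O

Heavy atoms from the SMILES: 11 C, 2 Cl, 1 N, 8 O.
Implicit hydrogens by atom environment:
  6 × O: no H
  4 × C: no H
  3 × C: 2 H each → 6
  2 × C: 3 H each → 6
  2 × C: 1 H each → 2
  2 × Cl: no H
  1 × N (charge +1): no H
  1 × O: 1 H
  1 × O (charge -1): no H
  Total hydrogens = 15.
Molecular formula: C11H15Cl2NO8

C11H15Cl2NO8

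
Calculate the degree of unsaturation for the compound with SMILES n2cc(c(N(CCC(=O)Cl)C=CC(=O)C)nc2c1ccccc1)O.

Molecular formula from the SMILES: C17H16ClN3O3.
DoU = (2C + 2 + N − H − X)/2 = (2·17 + 2 + 3 − 16 − 1)/2 = 22/2 = 11.
(Structurally: 2 ring(s) + 9 π bond(s) = 11.)

11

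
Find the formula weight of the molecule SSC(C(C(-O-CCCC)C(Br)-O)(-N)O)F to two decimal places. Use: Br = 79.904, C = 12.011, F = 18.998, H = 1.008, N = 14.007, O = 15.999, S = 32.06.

Molecular formula: C8H17BrFNO3S2.
M = 1×79.904 + 8×12.011 + 1×18.998 + 17×1.008 + 1×14.007 + 3×15.999 + 2×32.06 = 338.25 g/mol.

338.25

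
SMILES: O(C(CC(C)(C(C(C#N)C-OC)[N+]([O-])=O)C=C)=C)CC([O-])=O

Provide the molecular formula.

Heavy atoms from the SMILES: 14 C, 2 N, 6 O.
Implicit hydrogens by atom environment:
  5 × C: 2 H each → 10
  4 × C: no H
  4 × O: no H
  3 × C: 1 H each → 3
  2 × C: 3 H each → 6
  2 × O (charge -1): no H
  1 × N (charge +1): no H
  1 × N: no H
  Total hydrogens = 19.
Net charge -1.
Molecular formula: C14H19N2O6-

C14H19N2O6-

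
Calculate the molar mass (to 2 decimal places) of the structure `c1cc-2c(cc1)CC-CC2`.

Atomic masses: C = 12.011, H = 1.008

Molecular formula: C10H12.
M = 10×12.011 + 12×1.008 = 132.21 g/mol.

132.21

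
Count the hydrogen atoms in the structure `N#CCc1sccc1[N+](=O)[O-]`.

4

Hydrogens are implicit in SMILES; fill each atom to its normal valence:
  2 × C (aromatic): 1 H each → 2
  2 × C (aromatic): no H
  1 × C: 2 H
  1 × C: no H
  1 × N: no H
  1 × N (charge +1): no H
  1 × O: no H
  1 × O (charge -1): no H
  1 × S (aromatic): no H
  Total hydrogens = 4.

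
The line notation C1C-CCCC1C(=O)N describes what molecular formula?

Heavy atoms from the SMILES: 7 C, 1 N, 1 O.
Implicit hydrogens by atom environment:
  5 × C: 2 H each → 10
  1 × C: 1 H
  1 × C: no H
  1 × N: 2 H
  1 × O: no H
  Total hydrogens = 13.
Molecular formula: C7H13NO

C7H13NO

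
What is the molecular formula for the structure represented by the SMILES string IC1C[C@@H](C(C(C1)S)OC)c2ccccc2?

Heavy atoms from the SMILES: 13 C, 1 I, 1 O, 1 S.
Implicit hydrogens by atom environment:
  5 × C (aromatic): 1 H each → 5
  4 × C: 1 H each → 4
  2 × C: 2 H each → 4
  1 × C: 3 H
  1 × C (aromatic): no H
  1 × I: no H
  1 × O: no H
  1 × S: 1 H
  Total hydrogens = 17.
Molecular formula: C13H17IOS

C13H17IOS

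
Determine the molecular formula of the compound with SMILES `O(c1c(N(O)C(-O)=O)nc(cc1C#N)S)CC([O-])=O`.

Heavy atoms from the SMILES: 9 C, 3 N, 6 O, 1 S.
Implicit hydrogens by atom environment:
  4 × C (aromatic): no H
  3 × C: no H
  3 × O: no H
  2 × N: no H
  2 × O: 1 H each → 2
  1 × C: 2 H
  1 × C (aromatic): 1 H
  1 × N (aromatic): no H
  1 × O (charge -1): no H
  1 × S: 1 H
  Total hydrogens = 6.
Net charge -1.
Molecular formula: C9H6N3O6S-

C9H6N3O6S-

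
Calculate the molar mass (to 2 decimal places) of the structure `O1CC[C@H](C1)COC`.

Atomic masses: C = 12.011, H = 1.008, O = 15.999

Molecular formula: C6H12O2.
M = 6×12.011 + 12×1.008 + 2×15.999 = 116.16 g/mol.

116.16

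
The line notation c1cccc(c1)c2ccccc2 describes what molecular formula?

C12H10

Heavy atoms from the SMILES: 12 C.
Implicit hydrogens by atom environment:
  10 × C (aromatic): 1 H each → 10
  2 × C (aromatic): no H
  Total hydrogens = 10.
Molecular formula: C12H10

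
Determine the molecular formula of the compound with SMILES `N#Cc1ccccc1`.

Heavy atoms from the SMILES: 7 C, 1 N.
Implicit hydrogens by atom environment:
  5 × C (aromatic): 1 H each → 5
  1 × C (aromatic): no H
  1 × C: no H
  1 × N: no H
  Total hydrogens = 5.
Molecular formula: C7H5N

C7H5N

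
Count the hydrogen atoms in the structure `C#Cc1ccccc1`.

Hydrogens are implicit in SMILES; fill each atom to its normal valence:
  5 × C (aromatic): 1 H each → 5
  1 × C: 1 H
  1 × C (aromatic): no H
  1 × C: no H
  Total hydrogens = 6.

6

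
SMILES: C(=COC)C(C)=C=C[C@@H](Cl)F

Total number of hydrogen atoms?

Hydrogens are implicit in SMILES; fill each atom to its normal valence:
  4 × C: 1 H each → 4
  2 × C: 3 H each → 6
  2 × C: no H
  1 × Cl: no H
  1 × F: no H
  1 × O: no H
  Total hydrogens = 10.

10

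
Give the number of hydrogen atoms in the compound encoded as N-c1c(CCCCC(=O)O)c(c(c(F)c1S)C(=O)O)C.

Hydrogens are implicit in SMILES; fill each atom to its normal valence:
  6 × C (aromatic): no H
  4 × C: 2 H each → 8
  2 × C: no H
  2 × O: 1 H each → 2
  2 × O: no H
  1 × C: 3 H
  1 × F: no H
  1 × N: 2 H
  1 × S: 1 H
  Total hydrogens = 16.

16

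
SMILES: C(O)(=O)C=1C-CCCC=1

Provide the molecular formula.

Heavy atoms from the SMILES: 7 C, 2 O.
Implicit hydrogens by atom environment:
  4 × C: 2 H each → 8
  2 × C: no H
  1 × C: 1 H
  1 × O: 1 H
  1 × O: no H
  Total hydrogens = 10.
Molecular formula: C7H10O2

C7H10O2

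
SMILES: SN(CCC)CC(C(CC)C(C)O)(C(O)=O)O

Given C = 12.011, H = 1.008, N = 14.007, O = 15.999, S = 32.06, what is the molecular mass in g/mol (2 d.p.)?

265.37

Molecular formula: C11H23NO4S.
M = 11×12.011 + 23×1.008 + 1×14.007 + 4×15.999 + 1×32.06 = 265.37 g/mol.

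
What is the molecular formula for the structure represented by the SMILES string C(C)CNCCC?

Heavy atoms from the SMILES: 6 C, 1 N.
Implicit hydrogens by atom environment:
  4 × C: 2 H each → 8
  2 × C: 3 H each → 6
  1 × N: 1 H
  Total hydrogens = 15.
Molecular formula: C6H15N

C6H15N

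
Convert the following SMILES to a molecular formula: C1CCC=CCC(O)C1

Heavy atoms from the SMILES: 8 C, 1 O.
Implicit hydrogens by atom environment:
  5 × C: 2 H each → 10
  3 × C: 1 H each → 3
  1 × O: 1 H
  Total hydrogens = 14.
Molecular formula: C8H14O

C8H14O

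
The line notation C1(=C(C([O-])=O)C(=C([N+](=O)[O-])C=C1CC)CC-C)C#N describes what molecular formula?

C13H13N2O4-

Heavy atoms from the SMILES: 13 C, 2 N, 4 O.
Implicit hydrogens by atom environment:
  5 × C (aromatic): no H
  3 × C: 2 H each → 6
  2 × C: 3 H each → 6
  2 × C: no H
  2 × O: no H
  2 × O (charge -1): no H
  1 × C (aromatic): 1 H
  1 × N: no H
  1 × N (charge +1): no H
  Total hydrogens = 13.
Net charge -1.
Molecular formula: C13H13N2O4-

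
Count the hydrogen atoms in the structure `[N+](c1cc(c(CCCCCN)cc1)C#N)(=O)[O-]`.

15

Hydrogens are implicit in SMILES; fill each atom to its normal valence:
  5 × C: 2 H each → 10
  3 × C (aromatic): 1 H each → 3
  3 × C (aromatic): no H
  1 × C: no H
  1 × N: 2 H
  1 × N: no H
  1 × N (charge +1): no H
  1 × O: no H
  1 × O (charge -1): no H
  Total hydrogens = 15.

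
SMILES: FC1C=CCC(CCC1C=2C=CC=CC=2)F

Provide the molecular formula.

C14H16F2

Heavy atoms from the SMILES: 14 C, 2 F.
Implicit hydrogens by atom environment:
  5 × C: 1 H each → 5
  5 × C (aromatic): 1 H each → 5
  3 × C: 2 H each → 6
  2 × F: no H
  1 × C (aromatic): no H
  Total hydrogens = 16.
Molecular formula: C14H16F2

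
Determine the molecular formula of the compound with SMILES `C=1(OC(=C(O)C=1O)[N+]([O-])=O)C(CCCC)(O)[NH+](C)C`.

Heavy atoms from the SMILES: 11 C, 2 N, 6 O.
Implicit hydrogens by atom environment:
  4 × C (aromatic): no H
  3 × C: 3 H each → 9
  3 × C: 2 H each → 6
  3 × O: 1 H each → 3
  1 × C: no H
  1 × N (charge +1): 1 H
  1 × N (charge +1): no H
  1 × O (aromatic): no H
  1 × O: no H
  1 × O (charge -1): no H
  Total hydrogens = 19.
Net charge +1.
Molecular formula: C11H19N2O6+

C11H19N2O6+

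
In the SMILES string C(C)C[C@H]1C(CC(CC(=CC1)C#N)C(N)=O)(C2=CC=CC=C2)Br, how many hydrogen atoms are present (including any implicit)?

23

Hydrogens are implicit in SMILES; fill each atom to its normal valence:
  5 × C: 2 H each → 10
  5 × C (aromatic): 1 H each → 5
  4 × C: no H
  3 × C: 1 H each → 3
  1 × Br: no H
  1 × C: 3 H
  1 × C (aromatic): no H
  1 × N: 2 H
  1 × N: no H
  1 × O: no H
  Total hydrogens = 23.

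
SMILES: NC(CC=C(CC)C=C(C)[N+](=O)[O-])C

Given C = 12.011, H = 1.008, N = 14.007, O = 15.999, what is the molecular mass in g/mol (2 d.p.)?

198.27

Molecular formula: C10H18N2O2.
M = 10×12.011 + 18×1.008 + 2×14.007 + 2×15.999 = 198.27 g/mol.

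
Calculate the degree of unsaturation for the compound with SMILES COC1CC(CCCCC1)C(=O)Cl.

2

Molecular formula from the SMILES: C10H17ClO2.
DoU = (2C + 2 + N − H − X)/2 = (2·10 + 2 + 0 − 17 − 1)/2 = 4/2 = 2.
(Structurally: 1 ring(s) + 1 π bond(s) = 2.)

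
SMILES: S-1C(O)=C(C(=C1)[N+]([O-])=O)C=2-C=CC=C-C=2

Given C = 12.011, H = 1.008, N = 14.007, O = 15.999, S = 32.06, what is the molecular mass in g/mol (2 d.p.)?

Molecular formula: C10H7NO3S.
M = 10×12.011 + 7×1.008 + 1×14.007 + 3×15.999 + 1×32.06 = 221.23 g/mol.

221.23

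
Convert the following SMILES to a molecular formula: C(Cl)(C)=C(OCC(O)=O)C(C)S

Heavy atoms from the SMILES: 7 C, 1 Cl, 3 O, 1 S.
Implicit hydrogens by atom environment:
  3 × C: no H
  2 × C: 3 H each → 6
  2 × O: no H
  1 × C: 2 H
  1 × C: 1 H
  1 × Cl: no H
  1 × O: 1 H
  1 × S: 1 H
  Total hydrogens = 11.
Molecular formula: C7H11ClO3S

C7H11ClO3S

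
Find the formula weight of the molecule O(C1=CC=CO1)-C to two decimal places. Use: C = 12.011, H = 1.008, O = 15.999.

98.10

Molecular formula: C5H6O2.
M = 5×12.011 + 6×1.008 + 2×15.999 = 98.10 g/mol.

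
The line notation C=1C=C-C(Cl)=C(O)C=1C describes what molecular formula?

Heavy atoms from the SMILES: 7 C, 1 Cl, 1 O.
Implicit hydrogens by atom environment:
  3 × C (aromatic): 1 H each → 3
  3 × C (aromatic): no H
  1 × C: 3 H
  1 × Cl: no H
  1 × O: 1 H
  Total hydrogens = 7.
Molecular formula: C7H7ClO

C7H7ClO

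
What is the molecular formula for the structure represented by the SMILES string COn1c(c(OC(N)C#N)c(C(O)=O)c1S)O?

C8H9N3O5S

Heavy atoms from the SMILES: 8 C, 3 N, 5 O, 1 S.
Implicit hydrogens by atom environment:
  4 × C (aromatic): no H
  3 × O: no H
  2 × C: no H
  2 × O: 1 H each → 2
  1 × C: 3 H
  1 × C: 1 H
  1 × N: 2 H
  1 × N (aromatic): no H
  1 × N: no H
  1 × S: 1 H
  Total hydrogens = 9.
Molecular formula: C8H9N3O5S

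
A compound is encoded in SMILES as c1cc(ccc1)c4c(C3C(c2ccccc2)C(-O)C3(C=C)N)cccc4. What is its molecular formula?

Heavy atoms from the SMILES: 24 C, 1 N, 1 O.
Implicit hydrogens by atom environment:
  14 × C (aromatic): 1 H each → 14
  4 × C: 1 H each → 4
  4 × C (aromatic): no H
  1 × C: 2 H
  1 × C: no H
  1 × N: 2 H
  1 × O: 1 H
  Total hydrogens = 23.
Molecular formula: C24H23NO

C24H23NO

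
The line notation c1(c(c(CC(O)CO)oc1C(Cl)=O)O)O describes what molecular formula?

C8H9ClO6

Heavy atoms from the SMILES: 8 C, 1 Cl, 6 O.
Implicit hydrogens by atom environment:
  4 × C (aromatic): no H
  4 × O: 1 H each → 4
  2 × C: 2 H each → 4
  1 × C: 1 H
  1 × C: no H
  1 × Cl: no H
  1 × O (aromatic): no H
  1 × O: no H
  Total hydrogens = 9.
Molecular formula: C8H9ClO6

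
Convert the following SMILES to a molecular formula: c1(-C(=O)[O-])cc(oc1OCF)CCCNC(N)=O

Heavy atoms from the SMILES: 10 C, 1 F, 2 N, 5 O.
Implicit hydrogens by atom environment:
  4 × C: 2 H each → 8
  3 × C (aromatic): no H
  3 × O: no H
  2 × C: no H
  1 × C (aromatic): 1 H
  1 × F: no H
  1 × N: 2 H
  1 × N: 1 H
  1 × O (aromatic): no H
  1 × O (charge -1): no H
  Total hydrogens = 12.
Net charge -1.
Molecular formula: C10H12FN2O5-

C10H12FN2O5-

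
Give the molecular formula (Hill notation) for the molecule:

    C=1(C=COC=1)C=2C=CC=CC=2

Heavy atoms from the SMILES: 10 C, 1 O.
Implicit hydrogens by atom environment:
  8 × C (aromatic): 1 H each → 8
  2 × C (aromatic): no H
  1 × O (aromatic): no H
  Total hydrogens = 8.
Molecular formula: C10H8O

C10H8O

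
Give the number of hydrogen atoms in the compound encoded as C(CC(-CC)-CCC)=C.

Hydrogens are implicit in SMILES; fill each atom to its normal valence:
  5 × C: 2 H each → 10
  2 × C: 3 H each → 6
  2 × C: 1 H each → 2
  Total hydrogens = 18.

18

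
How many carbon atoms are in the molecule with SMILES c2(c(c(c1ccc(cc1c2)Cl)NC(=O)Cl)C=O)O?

12

The symbol for carbon appears 12 times in the SMILES. Lowercase c denotes aromatic carbon and counts toward C.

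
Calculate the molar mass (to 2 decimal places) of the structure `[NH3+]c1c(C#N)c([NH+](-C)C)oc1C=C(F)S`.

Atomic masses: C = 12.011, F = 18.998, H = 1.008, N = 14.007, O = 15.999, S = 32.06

Molecular formula: [C9H12FN3OS]2+.
M = 9×12.011 + 1×18.998 + 12×1.008 + 3×14.007 + 1×15.999 + 1×32.06 = 229.27 g/mol.

229.27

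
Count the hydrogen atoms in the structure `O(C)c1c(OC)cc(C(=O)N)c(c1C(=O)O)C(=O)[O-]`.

Hydrogens are implicit in SMILES; fill each atom to its normal valence:
  5 × C (aromatic): no H
  5 × O: no H
  3 × C: no H
  2 × C: 3 H each → 6
  1 × C (aromatic): 1 H
  1 × N: 2 H
  1 × O: 1 H
  1 × O (charge -1): no H
  Total hydrogens = 10.

10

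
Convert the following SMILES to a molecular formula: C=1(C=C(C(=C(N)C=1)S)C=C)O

C8H9NOS

Heavy atoms from the SMILES: 8 C, 1 N, 1 O, 1 S.
Implicit hydrogens by atom environment:
  4 × C (aromatic): no H
  2 × C (aromatic): 1 H each → 2
  1 × C: 2 H
  1 × C: 1 H
  1 × N: 2 H
  1 × O: 1 H
  1 × S: 1 H
  Total hydrogens = 9.
Molecular formula: C8H9NOS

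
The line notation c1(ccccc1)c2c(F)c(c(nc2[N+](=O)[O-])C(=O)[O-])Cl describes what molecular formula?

C12H5ClFN2O4-

Heavy atoms from the SMILES: 12 C, 1 Cl, 1 F, 2 N, 4 O.
Implicit hydrogens by atom environment:
  6 × C (aromatic): no H
  5 × C (aromatic): 1 H each → 5
  2 × O: no H
  2 × O (charge -1): no H
  1 × C: no H
  1 × Cl: no H
  1 × F: no H
  1 × N (aromatic): no H
  1 × N (charge +1): no H
  Total hydrogens = 5.
Net charge -1.
Molecular formula: C12H5ClFN2O4-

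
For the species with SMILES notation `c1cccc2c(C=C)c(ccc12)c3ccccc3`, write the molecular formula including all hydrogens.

C18H14

Heavy atoms from the SMILES: 18 C.
Implicit hydrogens by atom environment:
  11 × C (aromatic): 1 H each → 11
  5 × C (aromatic): no H
  1 × C: 2 H
  1 × C: 1 H
  Total hydrogens = 14.
Molecular formula: C18H14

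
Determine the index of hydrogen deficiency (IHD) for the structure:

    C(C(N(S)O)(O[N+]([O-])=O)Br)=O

2

Molecular formula from the SMILES: C2H3BrN2O5S.
DoU = (2C + 2 + N − H − X)/2 = (2·2 + 2 + 2 − 3 − 1)/2 = 4/2 = 2.
(Structurally: 0 ring(s) + 2 π bond(s) = 2.)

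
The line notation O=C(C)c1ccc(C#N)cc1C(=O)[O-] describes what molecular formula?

C10H6NO3-

Heavy atoms from the SMILES: 10 C, 1 N, 3 O.
Implicit hydrogens by atom environment:
  3 × C (aromatic): 1 H each → 3
  3 × C (aromatic): no H
  3 × C: no H
  2 × O: no H
  1 × C: 3 H
  1 × N: no H
  1 × O (charge -1): no H
  Total hydrogens = 6.
Net charge -1.
Molecular formula: C10H6NO3-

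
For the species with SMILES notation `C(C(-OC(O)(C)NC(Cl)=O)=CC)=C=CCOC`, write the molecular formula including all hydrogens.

Heavy atoms from the SMILES: 11 C, 1 Cl, 1 N, 4 O.
Implicit hydrogens by atom environment:
  4 × C: no H
  3 × C: 3 H each → 9
  3 × C: 1 H each → 3
  3 × O: no H
  1 × C: 2 H
  1 × Cl: no H
  1 × N: 1 H
  1 × O: 1 H
  Total hydrogens = 16.
Molecular formula: C11H16ClNO4

C11H16ClNO4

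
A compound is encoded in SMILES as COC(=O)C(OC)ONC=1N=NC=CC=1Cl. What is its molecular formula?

C8H10ClN3O4

Heavy atoms from the SMILES: 8 C, 1 Cl, 3 N, 4 O.
Implicit hydrogens by atom environment:
  4 × O: no H
  2 × C: 3 H each → 6
  2 × C (aromatic): 1 H each → 2
  2 × C (aromatic): no H
  2 × N (aromatic): no H
  1 × C: 1 H
  1 × C: no H
  1 × Cl: no H
  1 × N: 1 H
  Total hydrogens = 10.
Molecular formula: C8H10ClN3O4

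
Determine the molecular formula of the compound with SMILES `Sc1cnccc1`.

Heavy atoms from the SMILES: 5 C, 1 N, 1 S.
Implicit hydrogens by atom environment:
  4 × C (aromatic): 1 H each → 4
  1 × C (aromatic): no H
  1 × N (aromatic): no H
  1 × S: 1 H
  Total hydrogens = 5.
Molecular formula: C5H5NS

C5H5NS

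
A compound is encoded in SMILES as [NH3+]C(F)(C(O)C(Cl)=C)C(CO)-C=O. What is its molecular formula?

C7H12ClFNO3+

Heavy atoms from the SMILES: 7 C, 1 Cl, 1 F, 1 N, 3 O.
Implicit hydrogens by atom environment:
  3 × C: 1 H each → 3
  2 × C: 2 H each → 4
  2 × C: no H
  2 × O: 1 H each → 2
  1 × Cl: no H
  1 × F: no H
  1 × N (charge +1): 3 H
  1 × O: no H
  Total hydrogens = 12.
Net charge +1.
Molecular formula: C7H12ClFNO3+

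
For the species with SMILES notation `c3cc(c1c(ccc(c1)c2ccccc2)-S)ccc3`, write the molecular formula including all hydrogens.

Heavy atoms from the SMILES: 18 C, 1 S.
Implicit hydrogens by atom environment:
  13 × C (aromatic): 1 H each → 13
  5 × C (aromatic): no H
  1 × S: 1 H
  Total hydrogens = 14.
Molecular formula: C18H14S

C18H14S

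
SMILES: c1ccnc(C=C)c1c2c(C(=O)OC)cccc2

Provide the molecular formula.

C15H13NO2

Heavy atoms from the SMILES: 15 C, 1 N, 2 O.
Implicit hydrogens by atom environment:
  7 × C (aromatic): 1 H each → 7
  4 × C (aromatic): no H
  2 × O: no H
  1 × C: 3 H
  1 × C: 2 H
  1 × C: 1 H
  1 × C: no H
  1 × N (aromatic): no H
  Total hydrogens = 13.
Molecular formula: C15H13NO2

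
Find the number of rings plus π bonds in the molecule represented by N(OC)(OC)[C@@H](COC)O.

Molecular formula from the SMILES: C5H13NO4.
DoU = (2C + 2 + N − H − X)/2 = (2·5 + 2 + 1 − 13 − 0)/2 = 0/2 = 0.
(Structurally: 0 ring(s) + 0 π bond(s) = 0.)

0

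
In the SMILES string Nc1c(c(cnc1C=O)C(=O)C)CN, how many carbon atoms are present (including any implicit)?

9

The symbol for carbon appears 9 times in the SMILES. Lowercase c denotes aromatic carbon and counts toward C.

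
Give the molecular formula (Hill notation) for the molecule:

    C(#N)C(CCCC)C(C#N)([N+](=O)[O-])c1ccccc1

Heavy atoms from the SMILES: 14 C, 3 N, 2 O.
Implicit hydrogens by atom environment:
  5 × C (aromatic): 1 H each → 5
  3 × C: 2 H each → 6
  3 × C: no H
  2 × N: no H
  1 × C: 3 H
  1 × C: 1 H
  1 × C (aromatic): no H
  1 × N (charge +1): no H
  1 × O: no H
  1 × O (charge -1): no H
  Total hydrogens = 15.
Molecular formula: C14H15N3O2

C14H15N3O2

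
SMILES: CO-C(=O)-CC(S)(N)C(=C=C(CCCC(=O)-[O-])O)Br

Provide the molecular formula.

C11H15BrNO5S-

Heavy atoms from the SMILES: 1 Br, 11 C, 1 N, 5 O, 1 S.
Implicit hydrogens by atom environment:
  6 × C: no H
  4 × C: 2 H each → 8
  3 × O: no H
  1 × Br: no H
  1 × C: 3 H
  1 × N: 2 H
  1 × O: 1 H
  1 × O (charge -1): no H
  1 × S: 1 H
  Total hydrogens = 15.
Net charge -1.
Molecular formula: C11H15BrNO5S-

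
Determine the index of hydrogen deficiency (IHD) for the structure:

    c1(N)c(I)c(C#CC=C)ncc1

7

Molecular formula from the SMILES: C9H7IN2.
DoU = (2C + 2 + N − H − X)/2 = (2·9 + 2 + 2 − 7 − 1)/2 = 14/2 = 7.
(Structurally: 1 ring(s) + 6 π bond(s) = 7.)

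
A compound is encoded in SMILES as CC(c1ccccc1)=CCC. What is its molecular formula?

Heavy atoms from the SMILES: 11 C.
Implicit hydrogens by atom environment:
  5 × C (aromatic): 1 H each → 5
  2 × C: 3 H each → 6
  1 × C: 2 H
  1 × C: 1 H
  1 × C: no H
  1 × C (aromatic): no H
  Total hydrogens = 14.
Molecular formula: C11H14

C11H14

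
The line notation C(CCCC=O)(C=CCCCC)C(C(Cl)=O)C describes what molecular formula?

C14H23ClO2

Heavy atoms from the SMILES: 14 C, 1 Cl, 2 O.
Implicit hydrogens by atom environment:
  6 × C: 2 H each → 12
  5 × C: 1 H each → 5
  2 × C: 3 H each → 6
  2 × O: no H
  1 × C: no H
  1 × Cl: no H
  Total hydrogens = 23.
Molecular formula: C14H23ClO2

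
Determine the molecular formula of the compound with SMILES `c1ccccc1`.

C6H6

Heavy atoms from the SMILES: 6 C.
Implicit hydrogens by atom environment:
  6 × C (aromatic): 1 H each → 6
  Total hydrogens = 6.
Molecular formula: C6H6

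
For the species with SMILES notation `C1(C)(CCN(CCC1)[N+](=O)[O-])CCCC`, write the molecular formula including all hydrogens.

Heavy atoms from the SMILES: 11 C, 2 N, 2 O.
Implicit hydrogens by atom environment:
  8 × C: 2 H each → 16
  2 × C: 3 H each → 6
  1 × C: no H
  1 × N: no H
  1 × N (charge +1): no H
  1 × O: no H
  1 × O (charge -1): no H
  Total hydrogens = 22.
Molecular formula: C11H22N2O2

C11H22N2O2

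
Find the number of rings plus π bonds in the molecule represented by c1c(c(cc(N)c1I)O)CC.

Molecular formula from the SMILES: C8H10INO.
DoU = (2C + 2 + N − H − X)/2 = (2·8 + 2 + 1 − 10 − 1)/2 = 8/2 = 4.
(Structurally: 1 ring(s) + 3 π bond(s) = 4.)

4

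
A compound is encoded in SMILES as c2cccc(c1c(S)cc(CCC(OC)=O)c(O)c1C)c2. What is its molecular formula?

Heavy atoms from the SMILES: 17 C, 3 O, 1 S.
Implicit hydrogens by atom environment:
  6 × C (aromatic): 1 H each → 6
  6 × C (aromatic): no H
  2 × C: 3 H each → 6
  2 × C: 2 H each → 4
  2 × O: no H
  1 × C: no H
  1 × O: 1 H
  1 × S: 1 H
  Total hydrogens = 18.
Molecular formula: C17H18O3S

C17H18O3S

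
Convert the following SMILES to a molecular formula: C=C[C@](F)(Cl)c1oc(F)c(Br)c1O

Heavy atoms from the SMILES: 1 Br, 7 C, 1 Cl, 2 F, 2 O.
Implicit hydrogens by atom environment:
  4 × C (aromatic): no H
  2 × F: no H
  1 × Br: no H
  1 × C: 2 H
  1 × C: 1 H
  1 × C: no H
  1 × Cl: no H
  1 × O: 1 H
  1 × O (aromatic): no H
  Total hydrogens = 4.
Molecular formula: C7H4BrClF2O2

C7H4BrClF2O2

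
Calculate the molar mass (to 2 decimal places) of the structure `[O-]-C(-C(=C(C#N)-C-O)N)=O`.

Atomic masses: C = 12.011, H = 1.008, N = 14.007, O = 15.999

141.11

Molecular formula: C5H5N2O3-.
M = 5×12.011 + 5×1.008 + 2×14.007 + 3×15.999 = 141.11 g/mol.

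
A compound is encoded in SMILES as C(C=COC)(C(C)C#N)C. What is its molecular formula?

C8H13NO

Heavy atoms from the SMILES: 8 C, 1 N, 1 O.
Implicit hydrogens by atom environment:
  4 × C: 1 H each → 4
  3 × C: 3 H each → 9
  1 × C: no H
  1 × N: no H
  1 × O: no H
  Total hydrogens = 13.
Molecular formula: C8H13NO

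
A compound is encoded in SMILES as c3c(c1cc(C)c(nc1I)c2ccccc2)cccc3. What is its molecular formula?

C18H14IN

Heavy atoms from the SMILES: 18 C, 1 I, 1 N.
Implicit hydrogens by atom environment:
  11 × C (aromatic): 1 H each → 11
  6 × C (aromatic): no H
  1 × C: 3 H
  1 × I: no H
  1 × N (aromatic): no H
  Total hydrogens = 14.
Molecular formula: C18H14IN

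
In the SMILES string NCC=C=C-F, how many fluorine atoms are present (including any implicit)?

The symbol for fluorine appears 1 time in the SMILES.

1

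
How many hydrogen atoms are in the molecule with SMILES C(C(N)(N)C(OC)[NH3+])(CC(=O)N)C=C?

19

Hydrogens are implicit in SMILES; fill each atom to its normal valence:
  3 × C: 1 H each → 3
  3 × N: 2 H each → 6
  2 × C: 2 H each → 4
  2 × C: no H
  2 × O: no H
  1 × C: 3 H
  1 × N (charge +1): 3 H
  Total hydrogens = 19.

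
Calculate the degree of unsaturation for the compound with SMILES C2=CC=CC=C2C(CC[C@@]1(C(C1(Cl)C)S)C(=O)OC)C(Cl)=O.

7

Molecular formula from the SMILES: C16H18Cl2O3S.
DoU = (2C + 2 + N − H − X)/2 = (2·16 + 2 + 0 − 18 − 2)/2 = 14/2 = 7.
(Structurally: 2 ring(s) + 5 π bond(s) = 7.)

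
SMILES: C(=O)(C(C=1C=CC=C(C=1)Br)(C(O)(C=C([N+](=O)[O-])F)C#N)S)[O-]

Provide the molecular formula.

C12H7BrFN2O5S-

Heavy atoms from the SMILES: 1 Br, 12 C, 1 F, 2 N, 5 O, 1 S.
Implicit hydrogens by atom environment:
  5 × C: no H
  4 × C (aromatic): 1 H each → 4
  2 × C (aromatic): no H
  2 × O: no H
  2 × O (charge -1): no H
  1 × Br: no H
  1 × C: 1 H
  1 × F: no H
  1 × N (charge +1): no H
  1 × N: no H
  1 × O: 1 H
  1 × S: 1 H
  Total hydrogens = 7.
Net charge -1.
Molecular formula: C12H7BrFN2O5S-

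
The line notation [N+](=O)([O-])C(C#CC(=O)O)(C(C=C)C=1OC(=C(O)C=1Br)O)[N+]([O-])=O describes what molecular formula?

Heavy atoms from the SMILES: 1 Br, 11 C, 2 N, 9 O.
Implicit hydrogens by atom environment:
  4 × C (aromatic): no H
  4 × C: no H
  3 × O: 1 H each → 3
  3 × O: no H
  2 × C: 1 H each → 2
  2 × N (charge +1): no H
  2 × O (charge -1): no H
  1 × Br: no H
  1 × C: 2 H
  1 × O (aromatic): no H
  Total hydrogens = 7.
Molecular formula: C11H7BrN2O9

C11H7BrN2O9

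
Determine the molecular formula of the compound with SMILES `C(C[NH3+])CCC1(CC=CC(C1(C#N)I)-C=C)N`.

C13H21IN3+

Heavy atoms from the SMILES: 13 C, 1 I, 3 N.
Implicit hydrogens by atom environment:
  6 × C: 2 H each → 12
  4 × C: 1 H each → 4
  3 × C: no H
  1 × I: no H
  1 × N (charge +1): 3 H
  1 × N: 2 H
  1 × N: no H
  Total hydrogens = 21.
Net charge +1.
Molecular formula: C13H21IN3+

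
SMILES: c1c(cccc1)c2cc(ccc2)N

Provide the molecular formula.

Heavy atoms from the SMILES: 12 C, 1 N.
Implicit hydrogens by atom environment:
  9 × C (aromatic): 1 H each → 9
  3 × C (aromatic): no H
  1 × N: 2 H
  Total hydrogens = 11.
Molecular formula: C12H11N

C12H11N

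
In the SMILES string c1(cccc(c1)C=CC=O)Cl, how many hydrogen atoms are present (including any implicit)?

7

Hydrogens are implicit in SMILES; fill each atom to its normal valence:
  4 × C (aromatic): 1 H each → 4
  3 × C: 1 H each → 3
  2 × C (aromatic): no H
  1 × Cl: no H
  1 × O: no H
  Total hydrogens = 7.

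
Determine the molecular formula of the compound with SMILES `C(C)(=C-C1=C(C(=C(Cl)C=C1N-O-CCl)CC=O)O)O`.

C12H13Cl2NO4

Heavy atoms from the SMILES: 12 C, 2 Cl, 1 N, 4 O.
Implicit hydrogens by atom environment:
  5 × C (aromatic): no H
  2 × C: 2 H each → 4
  2 × C: 1 H each → 2
  2 × Cl: no H
  2 × O: 1 H each → 2
  2 × O: no H
  1 × C: 3 H
  1 × C (aromatic): 1 H
  1 × C: no H
  1 × N: 1 H
  Total hydrogens = 13.
Molecular formula: C12H13Cl2NO4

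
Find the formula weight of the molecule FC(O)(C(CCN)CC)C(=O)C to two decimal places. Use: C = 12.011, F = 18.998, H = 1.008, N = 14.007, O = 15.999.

Molecular formula: C8H16FNO2.
M = 8×12.011 + 1×18.998 + 16×1.008 + 1×14.007 + 2×15.999 = 177.22 g/mol.

177.22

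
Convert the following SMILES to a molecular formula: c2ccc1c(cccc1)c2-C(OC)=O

Heavy atoms from the SMILES: 12 C, 2 O.
Implicit hydrogens by atom environment:
  7 × C (aromatic): 1 H each → 7
  3 × C (aromatic): no H
  2 × O: no H
  1 × C: 3 H
  1 × C: no H
  Total hydrogens = 10.
Molecular formula: C12H10O2

C12H10O2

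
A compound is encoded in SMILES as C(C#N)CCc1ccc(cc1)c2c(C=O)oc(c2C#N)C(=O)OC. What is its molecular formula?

C18H14N2O4

Heavy atoms from the SMILES: 18 C, 2 N, 4 O.
Implicit hydrogens by atom environment:
  6 × C (aromatic): no H
  4 × C (aromatic): 1 H each → 4
  3 × C: 2 H each → 6
  3 × C: no H
  3 × O: no H
  2 × N: no H
  1 × C: 3 H
  1 × C: 1 H
  1 × O (aromatic): no H
  Total hydrogens = 14.
Molecular formula: C18H14N2O4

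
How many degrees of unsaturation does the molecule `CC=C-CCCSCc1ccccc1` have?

5

Molecular formula from the SMILES: C13H18S.
DoU = (2C + 2 + N − H − X)/2 = (2·13 + 2 + 0 − 18 − 0)/2 = 10/2 = 5.
(Structurally: 1 ring(s) + 4 π bond(s) = 5.)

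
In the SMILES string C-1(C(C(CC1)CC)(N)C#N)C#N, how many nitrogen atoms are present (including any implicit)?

The symbol for nitrogen appears 3 times in the SMILES.

3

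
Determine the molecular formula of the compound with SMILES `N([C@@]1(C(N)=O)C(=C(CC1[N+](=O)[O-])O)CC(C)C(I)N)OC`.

Heavy atoms from the SMILES: 11 C, 1 I, 4 N, 5 O.
Implicit hydrogens by atom environment:
  4 × C: no H
  3 × C: 1 H each → 3
  3 × O: no H
  2 × C: 3 H each → 6
  2 × C: 2 H each → 4
  2 × N: 2 H each → 4
  1 × I: no H
  1 × N: 1 H
  1 × N (charge +1): no H
  1 × O: 1 H
  1 × O (charge -1): no H
  Total hydrogens = 19.
Molecular formula: C11H19IN4O5

C11H19IN4O5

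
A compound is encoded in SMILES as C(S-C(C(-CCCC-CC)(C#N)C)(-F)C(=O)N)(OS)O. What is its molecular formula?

Heavy atoms from the SMILES: 12 C, 1 F, 2 N, 3 O, 2 S.
Implicit hydrogens by atom environment:
  5 × C: 2 H each → 10
  4 × C: no H
  2 × C: 3 H each → 6
  2 × O: no H
  1 × C: 1 H
  1 × F: no H
  1 × N: 2 H
  1 × N: no H
  1 × O: 1 H
  1 × S: 1 H
  1 × S: no H
  Total hydrogens = 21.
Molecular formula: C12H21FN2O3S2

C12H21FN2O3S2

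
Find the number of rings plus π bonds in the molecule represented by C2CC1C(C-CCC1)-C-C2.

Molecular formula from the SMILES: C10H18.
DoU = (2C + 2 + N − H − X)/2 = (2·10 + 2 + 0 − 18 − 0)/2 = 4/2 = 2.
(Structurally: 2 ring(s) + 0 π bond(s) = 2.)

2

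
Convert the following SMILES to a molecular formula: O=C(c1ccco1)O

Heavy atoms from the SMILES: 5 C, 3 O.
Implicit hydrogens by atom environment:
  3 × C (aromatic): 1 H each → 3
  1 × C (aromatic): no H
  1 × C: no H
  1 × O: 1 H
  1 × O (aromatic): no H
  1 × O: no H
  Total hydrogens = 4.
Molecular formula: C5H4O3

C5H4O3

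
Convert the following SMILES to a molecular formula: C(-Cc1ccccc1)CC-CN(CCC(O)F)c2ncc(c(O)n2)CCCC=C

C23H32FN3O2

Heavy atoms from the SMILES: 23 C, 1 F, 3 N, 2 O.
Implicit hydrogens by atom environment:
  11 × C: 2 H each → 22
  6 × C (aromatic): 1 H each → 6
  4 × C (aromatic): no H
  2 × C: 1 H each → 2
  2 × N (aromatic): no H
  2 × O: 1 H each → 2
  1 × F: no H
  1 × N: no H
  Total hydrogens = 32.
Molecular formula: C23H32FN3O2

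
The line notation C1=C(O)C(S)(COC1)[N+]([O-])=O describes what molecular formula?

Heavy atoms from the SMILES: 5 C, 1 N, 4 O, 1 S.
Implicit hydrogens by atom environment:
  2 × C: 2 H each → 4
  2 × C: no H
  2 × O: no H
  1 × C: 1 H
  1 × N (charge +1): no H
  1 × O: 1 H
  1 × O (charge -1): no H
  1 × S: 1 H
  Total hydrogens = 7.
Molecular formula: C5H7NO4S

C5H7NO4S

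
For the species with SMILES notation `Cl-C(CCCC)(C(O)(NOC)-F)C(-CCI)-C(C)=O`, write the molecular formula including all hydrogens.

Heavy atoms from the SMILES: 12 C, 1 Cl, 1 F, 1 I, 1 N, 3 O.
Implicit hydrogens by atom environment:
  5 × C: 2 H each → 10
  3 × C: 3 H each → 9
  3 × C: no H
  2 × O: no H
  1 × C: 1 H
  1 × Cl: no H
  1 × F: no H
  1 × I: no H
  1 × N: 1 H
  1 × O: 1 H
  Total hydrogens = 22.
Molecular formula: C12H22ClFINO3

C12H22ClFINO3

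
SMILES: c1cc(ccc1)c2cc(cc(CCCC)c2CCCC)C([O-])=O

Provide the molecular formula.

C21H25O2-

Heavy atoms from the SMILES: 21 C, 2 O.
Implicit hydrogens by atom environment:
  7 × C (aromatic): 1 H each → 7
  6 × C: 2 H each → 12
  5 × C (aromatic): no H
  2 × C: 3 H each → 6
  1 × C: no H
  1 × O: no H
  1 × O (charge -1): no H
  Total hydrogens = 25.
Net charge -1.
Molecular formula: C21H25O2-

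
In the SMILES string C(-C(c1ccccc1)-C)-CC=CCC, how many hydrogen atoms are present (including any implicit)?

Hydrogens are implicit in SMILES; fill each atom to its normal valence:
  5 × C (aromatic): 1 H each → 5
  3 × C: 2 H each → 6
  3 × C: 1 H each → 3
  2 × C: 3 H each → 6
  1 × C (aromatic): no H
  Total hydrogens = 20.

20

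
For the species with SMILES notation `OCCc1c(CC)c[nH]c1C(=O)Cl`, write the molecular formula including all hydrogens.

C9H12ClNO2

Heavy atoms from the SMILES: 9 C, 1 Cl, 1 N, 2 O.
Implicit hydrogens by atom environment:
  3 × C: 2 H each → 6
  3 × C (aromatic): no H
  1 × C: 3 H
  1 × C (aromatic): 1 H
  1 × C: no H
  1 × Cl: no H
  1 × N (aromatic): 1 H
  1 × O: 1 H
  1 × O: no H
  Total hydrogens = 12.
Molecular formula: C9H12ClNO2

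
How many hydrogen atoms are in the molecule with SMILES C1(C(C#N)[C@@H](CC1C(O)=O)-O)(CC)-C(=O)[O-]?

Hydrogens are implicit in SMILES; fill each atom to its normal valence:
  4 × C: no H
  3 × C: 1 H each → 3
  2 × C: 2 H each → 4
  2 × O: 1 H each → 2
  2 × O: no H
  1 × C: 3 H
  1 × N: no H
  1 × O (charge -1): no H
  Total hydrogens = 12.

12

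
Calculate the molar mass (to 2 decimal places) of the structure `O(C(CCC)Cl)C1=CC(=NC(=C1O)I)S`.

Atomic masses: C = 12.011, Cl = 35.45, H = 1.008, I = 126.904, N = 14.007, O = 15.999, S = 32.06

Molecular formula: C9H11ClINO2S.
M = 9×12.011 + 1×35.45 + 11×1.008 + 1×126.904 + 1×14.007 + 2×15.999 + 1×32.06 = 359.61 g/mol.

359.61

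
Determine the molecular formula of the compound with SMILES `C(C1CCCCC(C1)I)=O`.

C8H13IO

Heavy atoms from the SMILES: 8 C, 1 I, 1 O.
Implicit hydrogens by atom environment:
  5 × C: 2 H each → 10
  3 × C: 1 H each → 3
  1 × I: no H
  1 × O: no H
  Total hydrogens = 13.
Molecular formula: C8H13IO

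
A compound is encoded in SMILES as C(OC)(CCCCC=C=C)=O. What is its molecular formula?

C9H14O2

Heavy atoms from the SMILES: 9 C, 2 O.
Implicit hydrogens by atom environment:
  5 × C: 2 H each → 10
  2 × C: no H
  2 × O: no H
  1 × C: 3 H
  1 × C: 1 H
  Total hydrogens = 14.
Molecular formula: C9H14O2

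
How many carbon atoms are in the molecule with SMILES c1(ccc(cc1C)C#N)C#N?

The symbol for carbon appears 9 times in the SMILES. Lowercase c denotes aromatic carbon and counts toward C.

9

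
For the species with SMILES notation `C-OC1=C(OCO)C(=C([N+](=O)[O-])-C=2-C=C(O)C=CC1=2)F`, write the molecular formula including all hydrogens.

Heavy atoms from the SMILES: 12 C, 1 F, 1 N, 6 O.
Implicit hydrogens by atom environment:
  7 × C (aromatic): no H
  3 × C (aromatic): 1 H each → 3
  3 × O: no H
  2 × O: 1 H each → 2
  1 × C: 3 H
  1 × C: 2 H
  1 × F: no H
  1 × N (charge +1): no H
  1 × O (charge -1): no H
  Total hydrogens = 10.
Molecular formula: C12H10FNO6

C12H10FNO6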